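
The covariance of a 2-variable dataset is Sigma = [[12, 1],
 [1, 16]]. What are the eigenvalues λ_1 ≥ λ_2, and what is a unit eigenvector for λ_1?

Step 1 — characteristic polynomial of 2×2 Sigma:
  det(Sigma - λI) = λ² - trace · λ + det = 0.
  trace = 12 + 16 = 28, det = 12·16 - (1)² = 191.
Step 2 — discriminant:
  Δ = trace² - 4·det = 784 - 764 = 20.
Step 3 — eigenvalues:
  λ = (trace ± √Δ)/2 = (28 ± 4.4721)/2,
  λ_1 = 16.2361,  λ_2 = 11.7639.

Step 4 — unit eigenvector for λ_1: solve (Sigma - λ_1 I)v = 0. First row:
  (12 - 16.2361)·v_x + (1)·v_y = 0, i.e. (-4.2361)·v_x + (1)·v_y = 0,
  so v ∝ (b, λ_1 - a) = (1, 4.2361) = u.
  ||u|| = √((1)² + (4.2361)²) = √(18.9443) ≈ 4.3525,
  v_1 = u/||u|| ≈ (0.2298, 0.9732) (||v_1|| = 1).

λ_1 = 16.2361,  λ_2 = 11.7639;  v_1 ≈ (0.2298, 0.9732)


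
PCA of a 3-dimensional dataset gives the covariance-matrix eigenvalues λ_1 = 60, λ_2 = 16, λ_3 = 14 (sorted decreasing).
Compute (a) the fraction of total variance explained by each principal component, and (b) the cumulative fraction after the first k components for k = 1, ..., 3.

Step 1 — total variance = trace(Sigma) = Σ λ_i = 60 + 16 + 14 = 90.

Step 2 — fraction explained by component i = λ_i / Σ λ:
  PC1: 60/90 = 0.6667
  PC2: 16/90 = 0.1778
  PC3: 14/90 = 0.1556

Step 3 — cumulative fraction after k components = (λ_1 + ... + λ_k) / Σ λ:
  k = 1: 60/90 = 0.6667
  k = 2: (60 + 16)/90 = 76/90 = 0.8444
  k = 3: (60 + 16 + 14)/90 = 90/90 = 1

Summary (fraction, with percent):

explained: PC1 0.6667 (66.67%), PC2 0.1778 (17.78%), PC3 0.1556 (15.56%);  cumulative: 0.6667, 0.8444, 1


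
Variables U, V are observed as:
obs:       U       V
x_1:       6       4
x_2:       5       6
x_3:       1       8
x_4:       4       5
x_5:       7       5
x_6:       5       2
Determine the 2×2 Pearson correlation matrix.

Step 1 — column means:
  mean(U) = (6 + 5 + 1 + 4 + 7 + 5) / 6 = 28/6 = 4.6667
  mean(V) = (4 + 6 + 8 + 5 + 5 + 2) / 6 = 30/6 = 5

Step 2 — sample variances and covariances s[i,j] = (1/(n-1)) · Σ_k (x_{k,i} - mean_i) · (x_{k,j} - mean_j), with n-1 = 5:
  s[U,U] = ((1.3333)·(1.3333) + (0.3333)·(0.3333) + (-3.6667)·(-3.6667) + (-0.6667)·(-0.6667) + (2.3333)·(2.3333) + (0.3333)·(0.3333)) / 5 = 21.3333/5 = 4.2667
  s[U,V] = ((1.3333)·(-1) + (0.3333)·(1) + (-3.6667)·(3) + (-0.6667)·(0) + (2.3333)·(0) + (0.3333)·(-3)) / 5 = -13/5 = -2.6
  s[V,V] = ((-1)·(-1) + (1)·(1) + (3)·(3) + (0)·(0) + (0)·(0) + (-3)·(-3)) / 5 = 20/5 = 4
  Sample standard deviations s_i = √(s[i,i]):
  s(U) = √(4.2667) = 2.0656
  s(V) = √(4) = 2

Step 3 — r_{ij} = s_{ij} / (s_i · s_j):
  r[U,U] = 1 (diagonal).
  r[U,V] = -2.6 / (2.0656 · 2) = -2.6 / 4.1312 = -0.6294
  r[V,V] = 1 (diagonal).

R is symmetric with unit diagonal. Assembling:

R = [[1, -0.6294],
 [-0.6294, 1]]


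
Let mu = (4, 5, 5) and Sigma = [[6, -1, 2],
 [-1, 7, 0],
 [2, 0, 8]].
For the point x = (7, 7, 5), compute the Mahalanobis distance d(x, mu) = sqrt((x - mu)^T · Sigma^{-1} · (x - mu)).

Step 1 — centre the observation: (x - mu) = (3, 2, 0).

Step 2 — invert Sigma (cofactor / det for 3×3, or solve directly):
  Sigma^{-1} = [[0.1867, 0.0267, -0.0467],
 [0.0267, 0.1467, -0.0067],
 [-0.0467, -0.0067, 0.1367]].

Step 3 — form the quadratic (x - mu)^T · Sigma^{-1} · (x - mu):
  Sigma^{-1} · (x - mu) = (0.6133, 0.3733, -0.1533).
  (x - mu)^T · [Sigma^{-1} · (x - mu)] = (3)·(0.6133) + (2)·(0.3733) + (0)·(-0.1533) = 2.5867.

Step 4 — take square root: d = √(2.5867) ≈ 1.6083.

d(x, mu) = √(2.5867) ≈ 1.6083


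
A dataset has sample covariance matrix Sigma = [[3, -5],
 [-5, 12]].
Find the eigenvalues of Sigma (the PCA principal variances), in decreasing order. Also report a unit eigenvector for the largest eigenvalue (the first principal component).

Step 1 — characteristic polynomial of 2×2 Sigma:
  det(Sigma - λI) = λ² - trace · λ + det = 0.
  trace = 3 + 12 = 15, det = 3·12 - (-5)² = 11.
Step 2 — discriminant:
  Δ = trace² - 4·det = 225 - 44 = 181.
Step 3 — eigenvalues:
  λ = (trace ± √Δ)/2 = (15 ± 13.4536)/2,
  λ_1 = 14.2268,  λ_2 = 0.7732.

Step 4 — unit eigenvector for λ_1: solve (Sigma - λ_1 I)v = 0. First row:
  (3 - 14.2268)·v_x + (-5)·v_y = 0, i.e. (-11.2268)·v_x + (-5)·v_y = 0,
  so v ∝ (b, λ_1 - a) = (-5, 11.2268); multiply by -1 so the first entry is positive: u = (5, -11.2268).
  ||u|| = √((5)² + (-11.2268)²) = √(151.0413) ≈ 12.2899,
  v_1 = u/||u|| ≈ (0.4068, -0.9135) (||v_1|| = 1).

λ_1 = 14.2268,  λ_2 = 0.7732;  v_1 ≈ (0.4068, -0.9135)


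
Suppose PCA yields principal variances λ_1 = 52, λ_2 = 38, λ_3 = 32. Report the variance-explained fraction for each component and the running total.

Step 1 — total variance = trace(Sigma) = Σ λ_i = 52 + 38 + 32 = 122.

Step 2 — fraction explained by component i = λ_i / Σ λ:
  PC1: 52/122 = 0.4262
  PC2: 38/122 = 0.3115
  PC3: 32/122 = 0.2623

Step 3 — cumulative fraction after k components = (λ_1 + ... + λ_k) / Σ λ:
  k = 1: 52/122 = 0.4262
  k = 2: (52 + 38)/122 = 90/122 = 0.7377
  k = 3: (52 + 38 + 32)/122 = 122/122 = 1

Summary (fraction, with percent):

explained: PC1 0.4262 (42.62%), PC2 0.3115 (31.15%), PC3 0.2623 (26.23%);  cumulative: 0.4262, 0.7377, 1


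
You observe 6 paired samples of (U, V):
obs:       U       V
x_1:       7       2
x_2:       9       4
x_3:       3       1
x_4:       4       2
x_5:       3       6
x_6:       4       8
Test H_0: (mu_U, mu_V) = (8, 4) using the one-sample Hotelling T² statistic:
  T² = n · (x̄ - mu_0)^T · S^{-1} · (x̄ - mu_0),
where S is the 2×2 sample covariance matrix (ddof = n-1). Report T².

Step 1 — sample mean vector:
  mean(U) = (7 + 9 + 3 + 4 + 3 + 4) / 6 = 30/6 = 5
  mean(V) = (2 + 4 + 1 + 2 + 6 + 8) / 6 = 23/6 = 3.8333
  x̄ = (5, 3.8333),  deviation x̄ - mu_0 = (5, 3.8333) - (8, 4) = (-3, -0.1667).

Step 2 — sample covariance matrix, S[i,j] = (1/(n-1)) · Σ_k (x_{k,i} - mean_i) · (x_{k,j} - mean_j), divisor n-1 = 5:
  S[U,U] = ((2)·(2) + (4)·(4) + (-2)·(-2) + (-1)·(-1) + (-2)·(-2) + (-1)·(-1)) / 5 = 30/5 = 6
  S[U,V] = ((2)·(-1.8333) + (4)·(0.1667) + (-2)·(-2.8333) + (-1)·(-1.8333) + (-2)·(2.1667) + (-1)·(4.1667)) / 5 = -4/5 = -0.8
  S[V,V] = ((-1.8333)·(-1.8333) + (0.1667)·(0.1667) + (-2.8333)·(-2.8333) + (-1.8333)·(-1.8333) + (2.1667)·(2.1667) + (4.1667)·(4.1667)) / 5 = 36.8333/5 = 7.3667
  S = [[6, -0.8],
 [-0.8, 7.3667]].

Step 3 — invert S. det(S) = 6·7.3667 - (-0.8)² = 43.56.
  S^{-1} = (1/det) · [[d, -b], [-b, a]] = [[0.1691, 0.0184],
 [0.0184, 0.1377]].

Step 4 — quadratic form (x̄ - mu_0)^T · S^{-1} · (x̄ - mu_0):
  S^{-1} · (x̄ - mu_0) = (-0.5104, -0.0781),
  (x̄ - mu_0)^T · [...] = (-3)·(-0.5104) + (-0.1667)·(-0.0781) = 1.5442.

Step 5 — scale by n: T² = 6 · 1.5442 = 9.2654.

T² ≈ 9.2654


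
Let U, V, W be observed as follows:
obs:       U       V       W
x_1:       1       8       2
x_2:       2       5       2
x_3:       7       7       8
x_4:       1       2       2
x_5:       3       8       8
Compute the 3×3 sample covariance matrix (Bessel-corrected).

Step 1 — column means:
  mean(U) = (1 + 2 + 7 + 1 + 3) / 5 = 14/5 = 2.8
  mean(V) = (8 + 5 + 7 + 2 + 8) / 5 = 30/5 = 6
  mean(W) = (2 + 2 + 8 + 2 + 8) / 5 = 22/5 = 4.4

Step 2 — sample covariance S[i,j] = (1/(n-1)) · Σ_k (x_{k,i} - mean_i) · (x_{k,j} - mean_j), with n-1 = 4.
  S[U,U] = ((-1.8)·(-1.8) + (-0.8)·(-0.8) + (4.2)·(4.2) + (-1.8)·(-1.8) + (0.2)·(0.2)) / 4 = 24.8/4 = 6.2
  S[U,V] = ((-1.8)·(2) + (-0.8)·(-1) + (4.2)·(1) + (-1.8)·(-4) + (0.2)·(2)) / 4 = 9/4 = 2.25
  S[U,W] = ((-1.8)·(-2.4) + (-0.8)·(-2.4) + (4.2)·(3.6) + (-1.8)·(-2.4) + (0.2)·(3.6)) / 4 = 26.4/4 = 6.6
  S[V,V] = ((2)·(2) + (-1)·(-1) + (1)·(1) + (-4)·(-4) + (2)·(2)) / 4 = 26/4 = 6.5
  S[V,W] = ((2)·(-2.4) + (-1)·(-2.4) + (1)·(3.6) + (-4)·(-2.4) + (2)·(3.6)) / 4 = 18/4 = 4.5
  S[W,W] = ((-2.4)·(-2.4) + (-2.4)·(-2.4) + (3.6)·(3.6) + (-2.4)·(-2.4) + (3.6)·(3.6)) / 4 = 43.2/4 = 10.8

S is symmetric (S[j,i] = S[i,j]). Assembling:

S = [[6.2, 2.25, 6.6],
 [2.25, 6.5, 4.5],
 [6.6, 4.5, 10.8]]


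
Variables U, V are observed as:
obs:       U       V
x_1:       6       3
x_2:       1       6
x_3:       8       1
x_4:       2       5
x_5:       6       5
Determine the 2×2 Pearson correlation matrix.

Step 1 — column means:
  mean(U) = (6 + 1 + 8 + 2 + 6) / 5 = 23/5 = 4.6
  mean(V) = (3 + 6 + 1 + 5 + 5) / 5 = 20/5 = 4

Step 2 — sample variances and covariances s[i,j] = (1/(n-1)) · Σ_k (x_{k,i} - mean_i) · (x_{k,j} - mean_j), with n-1 = 4:
  s[U,U] = ((1.4)·(1.4) + (-3.6)·(-3.6) + (3.4)·(3.4) + (-2.6)·(-2.6) + (1.4)·(1.4)) / 4 = 35.2/4 = 8.8
  s[U,V] = ((1.4)·(-1) + (-3.6)·(2) + (3.4)·(-3) + (-2.6)·(1) + (1.4)·(1)) / 4 = -20/4 = -5
  s[V,V] = ((-1)·(-1) + (2)·(2) + (-3)·(-3) + (1)·(1) + (1)·(1)) / 4 = 16/4 = 4
  Sample standard deviations s_i = √(s[i,i]):
  s(U) = √(8.8) = 2.9665
  s(V) = √(4) = 2

Step 3 — r_{ij} = s_{ij} / (s_i · s_j):
  r[U,U] = 1 (diagonal).
  r[U,V] = -5 / (2.9665 · 2) = -5 / 5.933 = -0.8427
  r[V,V] = 1 (diagonal).

R is symmetric with unit diagonal. Assembling:

R = [[1, -0.8427],
 [-0.8427, 1]]


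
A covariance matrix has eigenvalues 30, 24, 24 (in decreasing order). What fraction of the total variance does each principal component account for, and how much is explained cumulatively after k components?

Step 1 — total variance = trace(Sigma) = Σ λ_i = 30 + 24 + 24 = 78.

Step 2 — fraction explained by component i = λ_i / Σ λ:
  PC1: 30/78 = 0.3846
  PC2: 24/78 = 0.3077
  PC3: 24/78 = 0.3077

Step 3 — cumulative fraction after k components = (λ_1 + ... + λ_k) / Σ λ:
  k = 1: 30/78 = 0.3846
  k = 2: (30 + 24)/78 = 54/78 = 0.6923
  k = 3: (30 + 24 + 24)/78 = 78/78 = 1

Summary (fraction, with percent):

explained: PC1 0.3846 (38.46%), PC2 0.3077 (30.77%), PC3 0.3077 (30.77%);  cumulative: 0.3846, 0.6923, 1


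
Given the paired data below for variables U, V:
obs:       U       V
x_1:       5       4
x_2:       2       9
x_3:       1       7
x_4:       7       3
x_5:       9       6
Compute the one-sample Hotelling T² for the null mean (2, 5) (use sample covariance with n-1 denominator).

Step 1 — sample mean vector:
  mean(U) = (5 + 2 + 1 + 7 + 9) / 5 = 24/5 = 4.8
  mean(V) = (4 + 9 + 7 + 3 + 6) / 5 = 29/5 = 5.8
  x̄ = (4.8, 5.8),  deviation x̄ - mu_0 = (4.8, 5.8) - (2, 5) = (2.8, 0.8).

Step 2 — sample covariance matrix, S[i,j] = (1/(n-1)) · Σ_k (x_{k,i} - mean_i) · (x_{k,j} - mean_j), divisor n-1 = 4:
  S[U,U] = ((0.2)·(0.2) + (-2.8)·(-2.8) + (-3.8)·(-3.8) + (2.2)·(2.2) + (4.2)·(4.2)) / 4 = 44.8/4 = 11.2
  S[U,V] = ((0.2)·(-1.8) + (-2.8)·(3.2) + (-3.8)·(1.2) + (2.2)·(-2.8) + (4.2)·(0.2)) / 4 = -19.2/4 = -4.8
  S[V,V] = ((-1.8)·(-1.8) + (3.2)·(3.2) + (1.2)·(1.2) + (-2.8)·(-2.8) + (0.2)·(0.2)) / 4 = 22.8/4 = 5.7
  S = [[11.2, -4.8],
 [-4.8, 5.7]].

Step 3 — invert S. det(S) = 11.2·5.7 - (-4.8)² = 40.8.
  S^{-1} = (1/det) · [[d, -b], [-b, a]] = [[0.1397, 0.1176],
 [0.1176, 0.2745]].

Step 4 — quadratic form (x̄ - mu_0)^T · S^{-1} · (x̄ - mu_0):
  S^{-1} · (x̄ - mu_0) = (0.4853, 0.549),
  (x̄ - mu_0)^T · [...] = (2.8)·(0.4853) + (0.8)·(0.549) = 1.798.

Step 5 — scale by n: T² = 5 · 1.798 = 8.9902.

T² ≈ 8.9902


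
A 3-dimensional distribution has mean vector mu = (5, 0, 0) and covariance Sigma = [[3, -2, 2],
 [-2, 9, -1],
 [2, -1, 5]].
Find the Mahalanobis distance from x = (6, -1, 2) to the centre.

Step 1 — centre the observation: (x - mu) = (1, -1, 2).

Step 2 — invert Sigma (cofactor / det for 3×3, or solve directly):
  Sigma^{-1} = [[0.5238, 0.0952, -0.1905],
 [0.0952, 0.131, -0.0119],
 [-0.1905, -0.0119, 0.2738]].

Step 3 — form the quadratic (x - mu)^T · Sigma^{-1} · (x - mu):
  Sigma^{-1} · (x - mu) = (0.0476, -0.0595, 0.369).
  (x - mu)^T · [Sigma^{-1} · (x - mu)] = (1)·(0.0476) + (-1)·(-0.0595) + (2)·(0.369) = 0.8452.

Step 4 — take square root: d = √(0.8452) ≈ 0.9194.

d(x, mu) = √(0.8452) ≈ 0.9194


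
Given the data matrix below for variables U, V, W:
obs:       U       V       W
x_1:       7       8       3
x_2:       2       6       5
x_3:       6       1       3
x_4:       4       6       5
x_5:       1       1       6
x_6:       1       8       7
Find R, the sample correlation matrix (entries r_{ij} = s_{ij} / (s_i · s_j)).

Step 1 — column means:
  mean(U) = (7 + 2 + 6 + 4 + 1 + 1) / 6 = 21/6 = 3.5
  mean(V) = (8 + 6 + 1 + 6 + 1 + 8) / 6 = 30/6 = 5
  mean(W) = (3 + 5 + 3 + 5 + 6 + 7) / 6 = 29/6 = 4.8333

Step 2 — sample variances and covariances s[i,j] = (1/(n-1)) · Σ_k (x_{k,i} - mean_i) · (x_{k,j} - mean_j), with n-1 = 5:
  s[U,U] = ((3.5)·(3.5) + (-1.5)·(-1.5) + (2.5)·(2.5) + (0.5)·(0.5) + (-2.5)·(-2.5) + (-2.5)·(-2.5)) / 5 = 33.5/5 = 6.7
  s[U,V] = ((3.5)·(3) + (-1.5)·(1) + (2.5)·(-4) + (0.5)·(1) + (-2.5)·(-4) + (-2.5)·(3)) / 5 = 2/5 = 0.4
  s[U,W] = ((3.5)·(-1.8333) + (-1.5)·(0.1667) + (2.5)·(-1.8333) + (0.5)·(0.1667) + (-2.5)·(1.1667) + (-2.5)·(2.1667)) / 5 = -19.5/5 = -3.9
  s[V,V] = ((3)·(3) + (1)·(1) + (-4)·(-4) + (1)·(1) + (-4)·(-4) + (3)·(3)) / 5 = 52/5 = 10.4
  s[V,W] = ((3)·(-1.8333) + (1)·(0.1667) + (-4)·(-1.8333) + (1)·(0.1667) + (-4)·(1.1667) + (3)·(2.1667)) / 5 = 4/5 = 0.8
  s[W,W] = ((-1.8333)·(-1.8333) + (0.1667)·(0.1667) + (-1.8333)·(-1.8333) + (0.1667)·(0.1667) + (1.1667)·(1.1667) + (2.1667)·(2.1667)) / 5 = 12.8333/5 = 2.5667
  Sample standard deviations s_i = √(s[i,i]):
  s(U) = √(6.7) = 2.5884
  s(V) = √(10.4) = 3.2249
  s(W) = √(2.5667) = 1.6021

Step 3 — r_{ij} = s_{ij} / (s_i · s_j):
  r[U,U] = 1 (diagonal).
  r[U,V] = 0.4 / (2.5884 · 3.2249) = 0.4 / 8.3475 = 0.0479
  r[U,W] = -3.9 / (2.5884 · 1.6021) = -3.9 / 4.1469 = -0.9405
  r[V,V] = 1 (diagonal).
  r[V,W] = 0.8 / (3.2249 · 1.6021) = 0.8 / 5.1666 = 0.1548
  r[W,W] = 1 (diagonal).

R is symmetric with unit diagonal. Assembling:

R = [[1, 0.0479, -0.9405],
 [0.0479, 1, 0.1548],
 [-0.9405, 0.1548, 1]]


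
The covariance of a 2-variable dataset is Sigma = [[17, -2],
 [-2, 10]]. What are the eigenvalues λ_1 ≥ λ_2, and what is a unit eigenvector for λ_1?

Step 1 — characteristic polynomial of 2×2 Sigma:
  det(Sigma - λI) = λ² - trace · λ + det = 0.
  trace = 17 + 10 = 27, det = 17·10 - (-2)² = 166.
Step 2 — discriminant:
  Δ = trace² - 4·det = 729 - 664 = 65.
Step 3 — eigenvalues:
  λ = (trace ± √Δ)/2 = (27 ± 8.0623)/2,
  λ_1 = 17.5311,  λ_2 = 9.4689.

Step 4 — unit eigenvector for λ_1: solve (Sigma - λ_1 I)v = 0. First row:
  (17 - 17.5311)·v_x + (-2)·v_y = 0, i.e. (-0.5311)·v_x + (-2)·v_y = 0,
  so v ∝ (b, λ_1 - a) = (-2, 0.5311); multiply by -1 so the first entry is positive: u = (2, -0.5311).
  ||u|| = √((2)² + (-0.5311)²) = √(4.2821) ≈ 2.0693,
  v_1 = u/||u|| ≈ (0.9665, -0.2567) (||v_1|| = 1).

λ_1 = 17.5311,  λ_2 = 9.4689;  v_1 ≈ (0.9665, -0.2567)


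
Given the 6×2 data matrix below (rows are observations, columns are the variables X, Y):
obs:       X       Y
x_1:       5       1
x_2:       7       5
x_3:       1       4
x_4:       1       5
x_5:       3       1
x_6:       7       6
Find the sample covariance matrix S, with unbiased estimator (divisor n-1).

Step 1 — column means:
  mean(X) = (5 + 7 + 1 + 1 + 3 + 7) / 6 = 24/6 = 4
  mean(Y) = (1 + 5 + 4 + 5 + 1 + 6) / 6 = 22/6 = 3.6667

Step 2 — sample covariance S[i,j] = (1/(n-1)) · Σ_k (x_{k,i} - mean_i) · (x_{k,j} - mean_j), with n-1 = 5.
  S[X,X] = ((1)·(1) + (3)·(3) + (-3)·(-3) + (-3)·(-3) + (-1)·(-1) + (3)·(3)) / 5 = 38/5 = 7.6
  S[X,Y] = ((1)·(-2.6667) + (3)·(1.3333) + (-3)·(0.3333) + (-3)·(1.3333) + (-1)·(-2.6667) + (3)·(2.3333)) / 5 = 6/5 = 1.2
  S[Y,Y] = ((-2.6667)·(-2.6667) + (1.3333)·(1.3333) + (0.3333)·(0.3333) + (1.3333)·(1.3333) + (-2.6667)·(-2.6667) + (2.3333)·(2.3333)) / 5 = 23.3333/5 = 4.6667

S is symmetric (S[j,i] = S[i,j]). Assembling:

S = [[7.6, 1.2],
 [1.2, 4.6667]]


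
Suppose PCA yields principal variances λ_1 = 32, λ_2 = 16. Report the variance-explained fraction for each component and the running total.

Step 1 — total variance = trace(Sigma) = Σ λ_i = 32 + 16 = 48.

Step 2 — fraction explained by component i = λ_i / Σ λ:
  PC1: 32/48 = 0.6667
  PC2: 16/48 = 0.3333

Step 3 — cumulative fraction after k components = (λ_1 + ... + λ_k) / Σ λ:
  k = 1: 32/48 = 0.6667
  k = 2: (32 + 16)/48 = 48/48 = 1

Summary (fraction, with percent):

explained: PC1 0.6667 (66.67%), PC2 0.3333 (33.33%);  cumulative: 0.6667, 1


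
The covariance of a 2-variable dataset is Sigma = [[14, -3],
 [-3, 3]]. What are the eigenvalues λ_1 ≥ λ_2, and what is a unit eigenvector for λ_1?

Step 1 — characteristic polynomial of 2×2 Sigma:
  det(Sigma - λI) = λ² - trace · λ + det = 0.
  trace = 14 + 3 = 17, det = 14·3 - (-3)² = 33.
Step 2 — discriminant:
  Δ = trace² - 4·det = 289 - 132 = 157.
Step 3 — eigenvalues:
  λ = (trace ± √Δ)/2 = (17 ± 12.53)/2,
  λ_1 = 14.765,  λ_2 = 2.235.

Step 4 — unit eigenvector for λ_1: solve (Sigma - λ_1 I)v = 0. First row:
  (14 - 14.765)·v_x + (-3)·v_y = 0, i.e. (-0.765)·v_x + (-3)·v_y = 0,
  so v ∝ (b, λ_1 - a) = (-3, 0.765); multiply by -1 so the first entry is positive: u = (3, -0.765).
  ||u|| = √((3)² + (-0.765)²) = √(9.5852) ≈ 3.096,
  v_1 = u/||u|| ≈ (0.969, -0.2471) (||v_1|| = 1).

λ_1 = 14.765,  λ_2 = 2.235;  v_1 ≈ (0.969, -0.2471)


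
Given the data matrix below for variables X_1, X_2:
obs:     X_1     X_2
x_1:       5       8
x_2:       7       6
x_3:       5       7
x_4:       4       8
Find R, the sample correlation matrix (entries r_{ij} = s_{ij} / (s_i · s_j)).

Step 1 — column means:
  mean(X_1) = (5 + 7 + 5 + 4) / 4 = 21/4 = 5.25
  mean(X_2) = (8 + 6 + 7 + 8) / 4 = 29/4 = 7.25

Step 2 — sample variances and covariances s[i,j] = (1/(n-1)) · Σ_k (x_{k,i} - mean_i) · (x_{k,j} - mean_j), with n-1 = 3:
  s[X_1,X_1] = ((-0.25)·(-0.25) + (1.75)·(1.75) + (-0.25)·(-0.25) + (-1.25)·(-1.25)) / 3 = 4.75/3 = 1.5833
  s[X_1,X_2] = ((-0.25)·(0.75) + (1.75)·(-1.25) + (-0.25)·(-0.25) + (-1.25)·(0.75)) / 3 = -3.25/3 = -1.0833
  s[X_2,X_2] = ((0.75)·(0.75) + (-1.25)·(-1.25) + (-0.25)·(-0.25) + (0.75)·(0.75)) / 3 = 2.75/3 = 0.9167
  Sample standard deviations s_i = √(s[i,i]):
  s(X_1) = √(1.5833) = 1.2583
  s(X_2) = √(0.9167) = 0.9574

Step 3 — r_{ij} = s_{ij} / (s_i · s_j):
  r[X_1,X_1] = 1 (diagonal).
  r[X_1,X_2] = -1.0833 / (1.2583 · 0.9574) = -1.0833 / 1.2047 = -0.8992
  r[X_2,X_2] = 1 (diagonal).

R is symmetric with unit diagonal. Assembling:

R = [[1, -0.8992],
 [-0.8992, 1]]


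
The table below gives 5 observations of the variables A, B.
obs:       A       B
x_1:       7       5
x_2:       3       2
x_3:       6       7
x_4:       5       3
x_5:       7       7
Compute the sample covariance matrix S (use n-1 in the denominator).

Step 1 — column means:
  mean(A) = (7 + 3 + 6 + 5 + 7) / 5 = 28/5 = 5.6
  mean(B) = (5 + 2 + 7 + 3 + 7) / 5 = 24/5 = 4.8

Step 2 — sample covariance S[i,j] = (1/(n-1)) · Σ_k (x_{k,i} - mean_i) · (x_{k,j} - mean_j), with n-1 = 4.
  S[A,A] = ((1.4)·(1.4) + (-2.6)·(-2.6) + (0.4)·(0.4) + (-0.6)·(-0.6) + (1.4)·(1.4)) / 4 = 11.2/4 = 2.8
  S[A,B] = ((1.4)·(0.2) + (-2.6)·(-2.8) + (0.4)·(2.2) + (-0.6)·(-1.8) + (1.4)·(2.2)) / 4 = 12.6/4 = 3.15
  S[B,B] = ((0.2)·(0.2) + (-2.8)·(-2.8) + (2.2)·(2.2) + (-1.8)·(-1.8) + (2.2)·(2.2)) / 4 = 20.8/4 = 5.2

S is symmetric (S[j,i] = S[i,j]). Assembling:

S = [[2.8, 3.15],
 [3.15, 5.2]]


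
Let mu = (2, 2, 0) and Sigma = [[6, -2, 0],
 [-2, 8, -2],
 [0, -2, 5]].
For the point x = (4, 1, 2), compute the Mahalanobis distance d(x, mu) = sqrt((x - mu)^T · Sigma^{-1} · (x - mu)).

Step 1 — centre the observation: (x - mu) = (2, -1, 2).

Step 2 — invert Sigma (cofactor / det for 3×3, or solve directly):
  Sigma^{-1} = [[0.1837, 0.051, 0.0204],
 [0.051, 0.1531, 0.0612],
 [0.0204, 0.0612, 0.2245]].

Step 3 — form the quadratic (x - mu)^T · Sigma^{-1} · (x - mu):
  Sigma^{-1} · (x - mu) = (0.3571, 0.0714, 0.4286).
  (x - mu)^T · [Sigma^{-1} · (x - mu)] = (2)·(0.3571) + (-1)·(0.0714) + (2)·(0.4286) = 1.5.

Step 4 — take square root: d = √(1.5) ≈ 1.2247.

d(x, mu) = √(1.5) ≈ 1.2247


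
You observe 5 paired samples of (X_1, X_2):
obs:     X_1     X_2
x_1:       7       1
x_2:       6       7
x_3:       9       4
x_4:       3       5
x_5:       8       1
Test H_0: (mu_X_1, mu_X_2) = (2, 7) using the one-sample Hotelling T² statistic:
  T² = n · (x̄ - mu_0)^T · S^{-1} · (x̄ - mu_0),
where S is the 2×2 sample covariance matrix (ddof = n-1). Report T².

Step 1 — sample mean vector:
  mean(X_1) = (7 + 6 + 9 + 3 + 8) / 5 = 33/5 = 6.6
  mean(X_2) = (1 + 7 + 4 + 5 + 1) / 5 = 18/5 = 3.6
  x̄ = (6.6, 3.6),  deviation x̄ - mu_0 = (6.6, 3.6) - (2, 7) = (4.6, -3.4).

Step 2 — sample covariance matrix, S[i,j] = (1/(n-1)) · Σ_k (x_{k,i} - mean_i) · (x_{k,j} - mean_j), divisor n-1 = 4:
  S[X_1,X_1] = ((0.4)·(0.4) + (-0.6)·(-0.6) + (2.4)·(2.4) + (-3.6)·(-3.6) + (1.4)·(1.4)) / 4 = 21.2/4 = 5.3
  S[X_1,X_2] = ((0.4)·(-2.6) + (-0.6)·(3.4) + (2.4)·(0.4) + (-3.6)·(1.4) + (1.4)·(-2.6)) / 4 = -10.8/4 = -2.7
  S[X_2,X_2] = ((-2.6)·(-2.6) + (3.4)·(3.4) + (0.4)·(0.4) + (1.4)·(1.4) + (-2.6)·(-2.6)) / 4 = 27.2/4 = 6.8
  S = [[5.3, -2.7],
 [-2.7, 6.8]].

Step 3 — invert S. det(S) = 5.3·6.8 - (-2.7)² = 28.75.
  S^{-1} = (1/det) · [[d, -b], [-b, a]] = [[0.2365, 0.0939],
 [0.0939, 0.1843]].

Step 4 — quadratic form (x̄ - mu_0)^T · S^{-1} · (x̄ - mu_0):
  S^{-1} · (x̄ - mu_0) = (0.7687, -0.1948),
  (x̄ - mu_0)^T · [...] = (4.6)·(0.7687) + (-3.4)·(-0.1948) = 4.1983.

Step 5 — scale by n: T² = 5 · 4.1983 = 20.9913.

T² ≈ 20.9913


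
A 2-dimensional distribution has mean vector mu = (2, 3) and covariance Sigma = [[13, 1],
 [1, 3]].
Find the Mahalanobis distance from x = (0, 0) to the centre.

Step 1 — centre the observation: (x - mu) = (-2, -3).

Step 2 — invert Sigma. det(Sigma) = 13·3 - (1)² = 38.
  Sigma^{-1} = (1/det) · [[d, -b], [-b, a]] = [[0.0789, -0.0263],
 [-0.0263, 0.3421]].

Step 3 — form the quadratic (x - mu)^T · Sigma^{-1} · (x - mu):
  Sigma^{-1} · (x - mu) = (-0.0789, -0.9737).
  (x - mu)^T · [Sigma^{-1} · (x - mu)] = (-2)·(-0.0789) + (-3)·(-0.9737) = 3.0789.

Step 4 — take square root: d = √(3.0789) ≈ 1.7547.

d(x, mu) = √(3.0789) ≈ 1.7547


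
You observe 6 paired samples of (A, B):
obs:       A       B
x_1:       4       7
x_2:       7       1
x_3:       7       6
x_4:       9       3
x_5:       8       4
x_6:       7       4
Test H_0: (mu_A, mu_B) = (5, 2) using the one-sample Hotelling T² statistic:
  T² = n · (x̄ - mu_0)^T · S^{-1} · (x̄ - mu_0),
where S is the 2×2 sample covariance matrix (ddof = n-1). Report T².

Step 1 — sample mean vector:
  mean(A) = (4 + 7 + 7 + 9 + 8 + 7) / 6 = 42/6 = 7
  mean(B) = (7 + 1 + 6 + 3 + 4 + 4) / 6 = 25/6 = 4.1667
  x̄ = (7, 4.1667),  deviation x̄ - mu_0 = (7, 4.1667) - (5, 2) = (2, 2.1667).

Step 2 — sample covariance matrix, S[i,j] = (1/(n-1)) · Σ_k (x_{k,i} - mean_i) · (x_{k,j} - mean_j), divisor n-1 = 5:
  S[A,A] = ((-3)·(-3) + (0)·(0) + (0)·(0) + (2)·(2) + (1)·(1) + (0)·(0)) / 5 = 14/5 = 2.8
  S[A,B] = ((-3)·(2.8333) + (0)·(-3.1667) + (0)·(1.8333) + (2)·(-1.1667) + (1)·(-0.1667) + (0)·(-0.1667)) / 5 = -11/5 = -2.2
  S[B,B] = ((2.8333)·(2.8333) + (-3.1667)·(-3.1667) + (1.8333)·(1.8333) + (-1.1667)·(-1.1667) + (-0.1667)·(-0.1667) + (-0.1667)·(-0.1667)) / 5 = 22.8333/5 = 4.5667
  S = [[2.8, -2.2],
 [-2.2, 4.5667]].

Step 3 — invert S. det(S) = 2.8·4.5667 - (-2.2)² = 7.9467.
  S^{-1} = (1/det) · [[d, -b], [-b, a]] = [[0.5747, 0.2768],
 [0.2768, 0.3523]].

Step 4 — quadratic form (x̄ - mu_0)^T · S^{-1} · (x̄ - mu_0):
  S^{-1} · (x̄ - mu_0) = (1.7492, 1.3171),
  (x̄ - mu_0)^T · [...] = (2)·(1.7492) + (2.1667)·(1.3171) = 6.3521.

Step 5 — scale by n: T² = 6 · 6.3521 = 38.1124.

T² ≈ 38.1124


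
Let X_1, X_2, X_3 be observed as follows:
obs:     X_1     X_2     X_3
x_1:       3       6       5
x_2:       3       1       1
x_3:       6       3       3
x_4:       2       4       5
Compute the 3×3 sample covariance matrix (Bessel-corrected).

Step 1 — column means:
  mean(X_1) = (3 + 3 + 6 + 2) / 4 = 14/4 = 3.5
  mean(X_2) = (6 + 1 + 3 + 4) / 4 = 14/4 = 3.5
  mean(X_3) = (5 + 1 + 3 + 5) / 4 = 14/4 = 3.5

Step 2 — sample covariance S[i,j] = (1/(n-1)) · Σ_k (x_{k,i} - mean_i) · (x_{k,j} - mean_j), with n-1 = 3.
  S[X_1,X_1] = ((-0.5)·(-0.5) + (-0.5)·(-0.5) + (2.5)·(2.5) + (-1.5)·(-1.5)) / 3 = 9/3 = 3
  S[X_1,X_2] = ((-0.5)·(2.5) + (-0.5)·(-2.5) + (2.5)·(-0.5) + (-1.5)·(0.5)) / 3 = -2/3 = -0.6667
  S[X_1,X_3] = ((-0.5)·(1.5) + (-0.5)·(-2.5) + (2.5)·(-0.5) + (-1.5)·(1.5)) / 3 = -3/3 = -1
  S[X_2,X_2] = ((2.5)·(2.5) + (-2.5)·(-2.5) + (-0.5)·(-0.5) + (0.5)·(0.5)) / 3 = 13/3 = 4.3333
  S[X_2,X_3] = ((2.5)·(1.5) + (-2.5)·(-2.5) + (-0.5)·(-0.5) + (0.5)·(1.5)) / 3 = 11/3 = 3.6667
  S[X_3,X_3] = ((1.5)·(1.5) + (-2.5)·(-2.5) + (-0.5)·(-0.5) + (1.5)·(1.5)) / 3 = 11/3 = 3.6667

S is symmetric (S[j,i] = S[i,j]). Assembling:

S = [[3, -0.6667, -1],
 [-0.6667, 4.3333, 3.6667],
 [-1, 3.6667, 3.6667]]


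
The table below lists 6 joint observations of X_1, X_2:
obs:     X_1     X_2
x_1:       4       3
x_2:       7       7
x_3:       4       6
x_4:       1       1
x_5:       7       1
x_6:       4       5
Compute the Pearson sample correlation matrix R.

Step 1 — column means:
  mean(X_1) = (4 + 7 + 4 + 1 + 7 + 4) / 6 = 27/6 = 4.5
  mean(X_2) = (3 + 7 + 6 + 1 + 1 + 5) / 6 = 23/6 = 3.8333

Step 2 — sample variances and covariances s[i,j] = (1/(n-1)) · Σ_k (x_{k,i} - mean_i) · (x_{k,j} - mean_j), with n-1 = 5:
  s[X_1,X_1] = ((-0.5)·(-0.5) + (2.5)·(2.5) + (-0.5)·(-0.5) + (-3.5)·(-3.5) + (2.5)·(2.5) + (-0.5)·(-0.5)) / 5 = 25.5/5 = 5.1
  s[X_1,X_2] = ((-0.5)·(-0.8333) + (2.5)·(3.1667) + (-0.5)·(2.1667) + (-3.5)·(-2.8333) + (2.5)·(-2.8333) + (-0.5)·(1.1667)) / 5 = 9.5/5 = 1.9
  s[X_2,X_2] = ((-0.8333)·(-0.8333) + (3.1667)·(3.1667) + (2.1667)·(2.1667) + (-2.8333)·(-2.8333) + (-2.8333)·(-2.8333) + (1.1667)·(1.1667)) / 5 = 32.8333/5 = 6.5667
  Sample standard deviations s_i = √(s[i,i]):
  s(X_1) = √(5.1) = 2.2583
  s(X_2) = √(6.5667) = 2.5626

Step 3 — r_{ij} = s_{ij} / (s_i · s_j):
  r[X_1,X_1] = 1 (diagonal).
  r[X_1,X_2] = 1.9 / (2.2583 · 2.5626) = 1.9 / 5.7871 = 0.3283
  r[X_2,X_2] = 1 (diagonal).

R is symmetric with unit diagonal. Assembling:

R = [[1, 0.3283],
 [0.3283, 1]]


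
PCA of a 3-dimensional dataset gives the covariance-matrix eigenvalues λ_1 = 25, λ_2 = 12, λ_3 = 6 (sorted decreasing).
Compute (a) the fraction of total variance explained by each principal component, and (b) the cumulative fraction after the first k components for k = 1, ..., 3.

Step 1 — total variance = trace(Sigma) = Σ λ_i = 25 + 12 + 6 = 43.

Step 2 — fraction explained by component i = λ_i / Σ λ:
  PC1: 25/43 = 0.5814
  PC2: 12/43 = 0.2791
  PC3: 6/43 = 0.1395

Step 3 — cumulative fraction after k components = (λ_1 + ... + λ_k) / Σ λ:
  k = 1: 25/43 = 0.5814
  k = 2: (25 + 12)/43 = 37/43 = 0.8605
  k = 3: (25 + 12 + 6)/43 = 43/43 = 1

Summary (fraction, with percent):

explained: PC1 0.5814 (58.14%), PC2 0.2791 (27.91%), PC3 0.1395 (13.95%);  cumulative: 0.5814, 0.8605, 1


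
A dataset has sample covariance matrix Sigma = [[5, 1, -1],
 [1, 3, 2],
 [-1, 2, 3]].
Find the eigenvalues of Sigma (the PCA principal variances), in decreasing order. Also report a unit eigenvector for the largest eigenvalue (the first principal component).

Step 1 — characteristic polynomial p(λ) = det(λI - Sigma) = λ³ - tr·λ² + c_1·λ - det, where tr = trace, c_1 = sum of the principal 2×2 minors, det = det(Sigma):
  tr = 5 + 3 + 3 = 11,
  c_1 = (5·3 - (1)²) + (5·3 - (-1)²) + (3·3 - (2)²) = 14 + 14 + 5 = 33,
  det = 5·(3·3 - (2)²) - (1)·((1)·3 - (2)·(-1)) + (-1)·((1)·(2) - 3·(-1)) = 5·(5) - (1)·(5) + (-1)·(5) = 15.
  So p(λ) = λ³ - 11λ² + 33λ - 15.
Step 2 — look for an integer root (rational root theorem: any rational root is an integer divisor of 15). Testing λ = 5:
  p(5) = 125 - 275 + 165 - 15 = 0  ✓
  Dividing out (λ - 5): p(λ) = (λ - 5)(λ² - 6λ + 3).
Step 3 — remaining eigenvalues from the quadratic λ² - 6λ + 3 = 0:
  Δ = 6² - 4·3 = 36 - 12 = 24,  λ = (6 ± √24)/2 = (6 ± 4.899)/2 ≈ 5.4495 or 0.5505.
  Sorted: λ_1 = 5.4495,  λ_2 = 5,  λ_3 = 0.5505  (check: sum = 11 = tr ✓).

Step 4 — unit eigenvector for λ_1 ≈ 5.4495: v spans the null space of (Sigma - λ_1 I), whose rows are
  r_1 = (-0.4495, 1, -1),  r_2 = (1, -2.4495, 2),  r_3 = (-1, 2, -2.4495).
  v is orthogonal to every row, so take v ∝ r_1 × r_2 = ((1)·(2) - (-1)·(-2.4495), (-1)·(1) - (-0.4495)·(2), (-0.4495)·(-2.4495) - (1)·(1)) ≈ (-0.4495, -0.101, 0.101).
  Rescale (multiply by -1 so the first nonzero entry is positive): u = (0.4495, 0.101, -0.101).
  ||u|| = √((0.4495)² + (0.101)² + (-0.101)²) = √(0.2225) ≈ 0.4716,  v_1 = u/||u|| ≈ (0.953, 0.2142, -0.2142) (||v_1|| = 1).

λ_1 = 5.4495,  λ_2 = 5,  λ_3 = 0.5505;  v_1 ≈ (0.953, 0.2142, -0.2142)


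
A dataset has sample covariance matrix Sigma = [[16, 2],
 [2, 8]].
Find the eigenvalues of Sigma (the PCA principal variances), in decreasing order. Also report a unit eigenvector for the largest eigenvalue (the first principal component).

Step 1 — characteristic polynomial of 2×2 Sigma:
  det(Sigma - λI) = λ² - trace · λ + det = 0.
  trace = 16 + 8 = 24, det = 16·8 - (2)² = 124.
Step 2 — discriminant:
  Δ = trace² - 4·det = 576 - 496 = 80.
Step 3 — eigenvalues:
  λ = (trace ± √Δ)/2 = (24 ± 8.9443)/2,
  λ_1 = 16.4721,  λ_2 = 7.5279.

Step 4 — unit eigenvector for λ_1: solve (Sigma - λ_1 I)v = 0. First row:
  (16 - 16.4721)·v_x + (2)·v_y = 0, i.e. (-0.4721)·v_x + (2)·v_y = 0,
  so v ∝ (b, λ_1 - a) = (2, 0.4721) = u.
  ||u|| = √((2)² + (0.4721)²) = √(4.2229) ≈ 2.055,
  v_1 = u/||u|| ≈ (0.9732, 0.2298) (||v_1|| = 1).

λ_1 = 16.4721,  λ_2 = 7.5279;  v_1 ≈ (0.9732, 0.2298)


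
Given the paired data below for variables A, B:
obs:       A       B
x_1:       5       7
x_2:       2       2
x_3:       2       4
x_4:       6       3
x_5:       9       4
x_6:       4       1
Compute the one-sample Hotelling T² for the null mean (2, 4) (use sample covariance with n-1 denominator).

Step 1 — sample mean vector:
  mean(A) = (5 + 2 + 2 + 6 + 9 + 4) / 6 = 28/6 = 4.6667
  mean(B) = (7 + 2 + 4 + 3 + 4 + 1) / 6 = 21/6 = 3.5
  x̄ = (4.6667, 3.5),  deviation x̄ - mu_0 = (4.6667, 3.5) - (2, 4) = (2.6667, -0.5).

Step 2 — sample covariance matrix, S[i,j] = (1/(n-1)) · Σ_k (x_{k,i} - mean_i) · (x_{k,j} - mean_j), divisor n-1 = 5:
  S[A,A] = ((0.3333)·(0.3333) + (-2.6667)·(-2.6667) + (-2.6667)·(-2.6667) + (1.3333)·(1.3333) + (4.3333)·(4.3333) + (-0.6667)·(-0.6667)) / 5 = 35.3333/5 = 7.0667
  S[A,B] = ((0.3333)·(3.5) + (-2.6667)·(-1.5) + (-2.6667)·(0.5) + (1.3333)·(-0.5) + (4.3333)·(0.5) + (-0.6667)·(-2.5)) / 5 = 7/5 = 1.4
  S[B,B] = ((3.5)·(3.5) + (-1.5)·(-1.5) + (0.5)·(0.5) + (-0.5)·(-0.5) + (0.5)·(0.5) + (-2.5)·(-2.5)) / 5 = 21.5/5 = 4.3
  S = [[7.0667, 1.4],
 [1.4, 4.3]].

Step 3 — invert S. det(S) = 7.0667·4.3 - (1.4)² = 28.4267.
  S^{-1} = (1/det) · [[d, -b], [-b, a]] = [[0.1513, -0.0492],
 [-0.0492, 0.2486]].

Step 4 — quadratic form (x̄ - mu_0)^T · S^{-1} · (x̄ - mu_0):
  S^{-1} · (x̄ - mu_0) = (0.428, -0.2556),
  (x̄ - mu_0)^T · [...] = (2.6667)·(0.428) + (-0.5)·(-0.2556) = 1.2692.

Step 5 — scale by n: T² = 6 · 1.2692 = 7.6149.

T² ≈ 7.6149


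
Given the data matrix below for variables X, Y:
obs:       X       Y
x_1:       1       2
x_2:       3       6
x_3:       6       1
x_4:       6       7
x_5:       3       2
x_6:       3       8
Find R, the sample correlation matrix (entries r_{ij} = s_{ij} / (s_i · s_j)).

Step 1 — column means:
  mean(X) = (1 + 3 + 6 + 6 + 3 + 3) / 6 = 22/6 = 3.6667
  mean(Y) = (2 + 6 + 1 + 7 + 2 + 8) / 6 = 26/6 = 4.3333

Step 2 — sample variances and covariances s[i,j] = (1/(n-1)) · Σ_k (x_{k,i} - mean_i) · (x_{k,j} - mean_j), with n-1 = 5:
  s[X,X] = ((-2.6667)·(-2.6667) + (-0.6667)·(-0.6667) + (2.3333)·(2.3333) + (2.3333)·(2.3333) + (-0.6667)·(-0.6667) + (-0.6667)·(-0.6667)) / 5 = 19.3333/5 = 3.8667
  s[X,Y] = ((-2.6667)·(-2.3333) + (-0.6667)·(1.6667) + (2.3333)·(-3.3333) + (2.3333)·(2.6667) + (-0.6667)·(-2.3333) + (-0.6667)·(3.6667)) / 5 = 2.6667/5 = 0.5333
  s[Y,Y] = ((-2.3333)·(-2.3333) + (1.6667)·(1.6667) + (-3.3333)·(-3.3333) + (2.6667)·(2.6667) + (-2.3333)·(-2.3333) + (3.6667)·(3.6667)) / 5 = 45.3333/5 = 9.0667
  Sample standard deviations s_i = √(s[i,i]):
  s(X) = √(3.8667) = 1.9664
  s(Y) = √(9.0667) = 3.0111

Step 3 — r_{ij} = s_{ij} / (s_i · s_j):
  r[X,X] = 1 (diagonal).
  r[X,Y] = 0.5333 / (1.9664 · 3.0111) = 0.5333 / 5.921 = 0.0901
  r[Y,Y] = 1 (diagonal).

R is symmetric with unit diagonal. Assembling:

R = [[1, 0.0901],
 [0.0901, 1]]


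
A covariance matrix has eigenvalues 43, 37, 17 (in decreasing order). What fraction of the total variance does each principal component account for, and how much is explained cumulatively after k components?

Step 1 — total variance = trace(Sigma) = Σ λ_i = 43 + 37 + 17 = 97.

Step 2 — fraction explained by component i = λ_i / Σ λ:
  PC1: 43/97 = 0.4433
  PC2: 37/97 = 0.3814
  PC3: 17/97 = 0.1753

Step 3 — cumulative fraction after k components = (λ_1 + ... + λ_k) / Σ λ:
  k = 1: 43/97 = 0.4433
  k = 2: (43 + 37)/97 = 80/97 = 0.8247
  k = 3: (43 + 37 + 17)/97 = 97/97 = 1

Summary (fraction, with percent):

explained: PC1 0.4433 (44.33%), PC2 0.3814 (38.14%), PC3 0.1753 (17.53%);  cumulative: 0.4433, 0.8247, 1


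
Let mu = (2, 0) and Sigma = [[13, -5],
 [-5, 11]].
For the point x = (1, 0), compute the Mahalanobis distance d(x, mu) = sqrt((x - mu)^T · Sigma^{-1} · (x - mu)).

Step 1 — centre the observation: (x - mu) = (-1, 0).

Step 2 — invert Sigma. det(Sigma) = 13·11 - (-5)² = 118.
  Sigma^{-1} = (1/det) · [[d, -b], [-b, a]] = [[0.0932, 0.0424],
 [0.0424, 0.1102]].

Step 3 — form the quadratic (x - mu)^T · Sigma^{-1} · (x - mu):
  Sigma^{-1} · (x - mu) = (-0.0932, -0.0424).
  (x - mu)^T · [Sigma^{-1} · (x - mu)] = (-1)·(-0.0932) + (0)·(-0.0424) = 0.0932.

Step 4 — take square root: d = √(0.0932) ≈ 0.3053.

d(x, mu) = √(0.0932) ≈ 0.3053


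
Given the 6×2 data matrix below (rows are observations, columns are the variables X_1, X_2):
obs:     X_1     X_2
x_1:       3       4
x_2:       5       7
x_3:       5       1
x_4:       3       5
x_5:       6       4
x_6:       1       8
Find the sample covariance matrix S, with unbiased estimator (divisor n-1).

Step 1 — column means:
  mean(X_1) = (3 + 5 + 5 + 3 + 6 + 1) / 6 = 23/6 = 3.8333
  mean(X_2) = (4 + 7 + 1 + 5 + 4 + 8) / 6 = 29/6 = 4.8333

Step 2 — sample covariance S[i,j] = (1/(n-1)) · Σ_k (x_{k,i} - mean_i) · (x_{k,j} - mean_j), with n-1 = 5.
  S[X_1,X_1] = ((-0.8333)·(-0.8333) + (1.1667)·(1.1667) + (1.1667)·(1.1667) + (-0.8333)·(-0.8333) + (2.1667)·(2.1667) + (-2.8333)·(-2.8333)) / 5 = 16.8333/5 = 3.3667
  S[X_1,X_2] = ((-0.8333)·(-0.8333) + (1.1667)·(2.1667) + (1.1667)·(-3.8333) + (-0.8333)·(0.1667) + (2.1667)·(-0.8333) + (-2.8333)·(3.1667)) / 5 = -12.1667/5 = -2.4333
  S[X_2,X_2] = ((-0.8333)·(-0.8333) + (2.1667)·(2.1667) + (-3.8333)·(-3.8333) + (0.1667)·(0.1667) + (-0.8333)·(-0.8333) + (3.1667)·(3.1667)) / 5 = 30.8333/5 = 6.1667

S is symmetric (S[j,i] = S[i,j]). Assembling:

S = [[3.3667, -2.4333],
 [-2.4333, 6.1667]]


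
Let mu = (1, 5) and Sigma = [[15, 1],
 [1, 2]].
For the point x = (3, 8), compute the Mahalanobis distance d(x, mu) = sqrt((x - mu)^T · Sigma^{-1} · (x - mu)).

Step 1 — centre the observation: (x - mu) = (2, 3).

Step 2 — invert Sigma. det(Sigma) = 15·2 - (1)² = 29.
  Sigma^{-1} = (1/det) · [[d, -b], [-b, a]] = [[0.069, -0.0345],
 [-0.0345, 0.5172]].

Step 3 — form the quadratic (x - mu)^T · Sigma^{-1} · (x - mu):
  Sigma^{-1} · (x - mu) = (0.0345, 1.4828).
  (x - mu)^T · [Sigma^{-1} · (x - mu)] = (2)·(0.0345) + (3)·(1.4828) = 4.5172.

Step 4 — take square root: d = √(4.5172) ≈ 2.1254.

d(x, mu) = √(4.5172) ≈ 2.1254


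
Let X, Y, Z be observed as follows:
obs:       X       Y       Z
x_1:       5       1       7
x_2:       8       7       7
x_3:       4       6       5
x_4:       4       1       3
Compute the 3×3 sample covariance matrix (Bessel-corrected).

Step 1 — column means:
  mean(X) = (5 + 8 + 4 + 4) / 4 = 21/4 = 5.25
  mean(Y) = (1 + 7 + 6 + 1) / 4 = 15/4 = 3.75
  mean(Z) = (7 + 7 + 5 + 3) / 4 = 22/4 = 5.5

Step 2 — sample covariance S[i,j] = (1/(n-1)) · Σ_k (x_{k,i} - mean_i) · (x_{k,j} - mean_j), with n-1 = 3.
  S[X,X] = ((-0.25)·(-0.25) + (2.75)·(2.75) + (-1.25)·(-1.25) + (-1.25)·(-1.25)) / 3 = 10.75/3 = 3.5833
  S[X,Y] = ((-0.25)·(-2.75) + (2.75)·(3.25) + (-1.25)·(2.25) + (-1.25)·(-2.75)) / 3 = 10.25/3 = 3.4167
  S[X,Z] = ((-0.25)·(1.5) + (2.75)·(1.5) + (-1.25)·(-0.5) + (-1.25)·(-2.5)) / 3 = 7.5/3 = 2.5
  S[Y,Y] = ((-2.75)·(-2.75) + (3.25)·(3.25) + (2.25)·(2.25) + (-2.75)·(-2.75)) / 3 = 30.75/3 = 10.25
  S[Y,Z] = ((-2.75)·(1.5) + (3.25)·(1.5) + (2.25)·(-0.5) + (-2.75)·(-2.5)) / 3 = 6.5/3 = 2.1667
  S[Z,Z] = ((1.5)·(1.5) + (1.5)·(1.5) + (-0.5)·(-0.5) + (-2.5)·(-2.5)) / 3 = 11/3 = 3.6667

S is symmetric (S[j,i] = S[i,j]). Assembling:

S = [[3.5833, 3.4167, 2.5],
 [3.4167, 10.25, 2.1667],
 [2.5, 2.1667, 3.6667]]


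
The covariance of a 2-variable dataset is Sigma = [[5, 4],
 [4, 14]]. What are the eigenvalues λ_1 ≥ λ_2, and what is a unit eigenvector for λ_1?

Step 1 — characteristic polynomial of 2×2 Sigma:
  det(Sigma - λI) = λ² - trace · λ + det = 0.
  trace = 5 + 14 = 19, det = 5·14 - (4)² = 54.
Step 2 — discriminant:
  Δ = trace² - 4·det = 361 - 216 = 145.
Step 3 — eigenvalues:
  λ = (trace ± √Δ)/2 = (19 ± 12.0416)/2,
  λ_1 = 15.5208,  λ_2 = 3.4792.

Step 4 — unit eigenvector for λ_1: solve (Sigma - λ_1 I)v = 0. First row:
  (5 - 15.5208)·v_x + (4)·v_y = 0, i.e. (-10.5208)·v_x + (4)·v_y = 0,
  so v ∝ (b, λ_1 - a) = (4, 10.5208) = u.
  ||u|| = √((4)² + (10.5208)²) = √(126.6872) ≈ 11.2555,
  v_1 = u/||u|| ≈ (0.3554, 0.9347) (||v_1|| = 1).

λ_1 = 15.5208,  λ_2 = 3.4792;  v_1 ≈ (0.3554, 0.9347)


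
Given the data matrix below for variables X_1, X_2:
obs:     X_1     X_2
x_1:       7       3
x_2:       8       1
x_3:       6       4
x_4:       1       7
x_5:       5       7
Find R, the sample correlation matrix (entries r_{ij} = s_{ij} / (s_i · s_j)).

Step 1 — column means:
  mean(X_1) = (7 + 8 + 6 + 1 + 5) / 5 = 27/5 = 5.4
  mean(X_2) = (3 + 1 + 4 + 7 + 7) / 5 = 22/5 = 4.4

Step 2 — sample variances and covariances s[i,j] = (1/(n-1)) · Σ_k (x_{k,i} - mean_i) · (x_{k,j} - mean_j), with n-1 = 4:
  s[X_1,X_1] = ((1.6)·(1.6) + (2.6)·(2.6) + (0.6)·(0.6) + (-4.4)·(-4.4) + (-0.4)·(-0.4)) / 4 = 29.2/4 = 7.3
  s[X_1,X_2] = ((1.6)·(-1.4) + (2.6)·(-3.4) + (0.6)·(-0.4) + (-4.4)·(2.6) + (-0.4)·(2.6)) / 4 = -23.8/4 = -5.95
  s[X_2,X_2] = ((-1.4)·(-1.4) + (-3.4)·(-3.4) + (-0.4)·(-0.4) + (2.6)·(2.6) + (2.6)·(2.6)) / 4 = 27.2/4 = 6.8
  Sample standard deviations s_i = √(s[i,i]):
  s(X_1) = √(7.3) = 2.7019
  s(X_2) = √(6.8) = 2.6077

Step 3 — r_{ij} = s_{ij} / (s_i · s_j):
  r[X_1,X_1] = 1 (diagonal).
  r[X_1,X_2] = -5.95 / (2.7019 · 2.6077) = -5.95 / 7.0456 = -0.8445
  r[X_2,X_2] = 1 (diagonal).

R is symmetric with unit diagonal. Assembling:

R = [[1, -0.8445],
 [-0.8445, 1]]


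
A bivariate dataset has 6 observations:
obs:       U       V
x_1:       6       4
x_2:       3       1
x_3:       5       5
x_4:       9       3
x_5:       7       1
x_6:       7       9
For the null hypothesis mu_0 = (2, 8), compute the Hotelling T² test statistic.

Step 1 — sample mean vector:
  mean(U) = (6 + 3 + 5 + 9 + 7 + 7) / 6 = 37/6 = 6.1667
  mean(V) = (4 + 1 + 5 + 3 + 1 + 9) / 6 = 23/6 = 3.8333
  x̄ = (6.1667, 3.8333),  deviation x̄ - mu_0 = (6.1667, 3.8333) - (2, 8) = (4.1667, -4.1667).

Step 2 — sample covariance matrix, S[i,j] = (1/(n-1)) · Σ_k (x_{k,i} - mean_i) · (x_{k,j} - mean_j), divisor n-1 = 5:
  S[U,U] = ((-0.1667)·(-0.1667) + (-3.1667)·(-3.1667) + (-1.1667)·(-1.1667) + (2.8333)·(2.8333) + (0.8333)·(0.8333) + (0.8333)·(0.8333)) / 5 = 20.8333/5 = 4.1667
  S[U,V] = ((-0.1667)·(0.1667) + (-3.1667)·(-2.8333) + (-1.1667)·(1.1667) + (2.8333)·(-0.8333) + (0.8333)·(-2.8333) + (0.8333)·(5.1667)) / 5 = 7.1667/5 = 1.4333
  S[V,V] = ((0.1667)·(0.1667) + (-2.8333)·(-2.8333) + (1.1667)·(1.1667) + (-0.8333)·(-0.8333) + (-2.8333)·(-2.8333) + (5.1667)·(5.1667)) / 5 = 44.8333/5 = 8.9667
  S = [[4.1667, 1.4333],
 [1.4333, 8.9667]].

Step 3 — invert S. det(S) = 4.1667·8.9667 - (1.4333)² = 35.3067.
  S^{-1} = (1/det) · [[d, -b], [-b, a]] = [[0.254, -0.0406],
 [-0.0406, 0.118]].

Step 4 — quadratic form (x̄ - mu_0)^T · S^{-1} · (x̄ - mu_0):
  S^{-1} · (x̄ - mu_0) = (1.2273, -0.6609),
  (x̄ - mu_0)^T · [...] = (4.1667)·(1.2273) + (-4.1667)·(-0.6609) = 7.8676.

Step 5 — scale by n: T² = 6 · 7.8676 = 47.2054.

T² ≈ 47.2054
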